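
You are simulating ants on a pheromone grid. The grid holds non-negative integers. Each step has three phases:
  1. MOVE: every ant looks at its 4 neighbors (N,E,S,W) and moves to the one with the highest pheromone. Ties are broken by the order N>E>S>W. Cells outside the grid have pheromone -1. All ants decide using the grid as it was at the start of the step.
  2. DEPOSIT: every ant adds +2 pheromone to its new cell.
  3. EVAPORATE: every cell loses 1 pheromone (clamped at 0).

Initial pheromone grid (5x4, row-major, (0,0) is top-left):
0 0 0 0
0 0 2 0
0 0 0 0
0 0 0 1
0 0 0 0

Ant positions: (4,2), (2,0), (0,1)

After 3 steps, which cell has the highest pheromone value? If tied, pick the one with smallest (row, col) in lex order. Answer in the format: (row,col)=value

Step 1: ant0:(4,2)->N->(3,2) | ant1:(2,0)->N->(1,0) | ant2:(0,1)->E->(0,2)
  grid max=1 at (0,2)
Step 2: ant0:(3,2)->N->(2,2) | ant1:(1,0)->N->(0,0) | ant2:(0,2)->S->(1,2)
  grid max=2 at (1,2)
Step 3: ant0:(2,2)->N->(1,2) | ant1:(0,0)->E->(0,1) | ant2:(1,2)->S->(2,2)
  grid max=3 at (1,2)
Final grid:
  0 1 0 0
  0 0 3 0
  0 0 2 0
  0 0 0 0
  0 0 0 0
Max pheromone 3 at (1,2)

Answer: (1,2)=3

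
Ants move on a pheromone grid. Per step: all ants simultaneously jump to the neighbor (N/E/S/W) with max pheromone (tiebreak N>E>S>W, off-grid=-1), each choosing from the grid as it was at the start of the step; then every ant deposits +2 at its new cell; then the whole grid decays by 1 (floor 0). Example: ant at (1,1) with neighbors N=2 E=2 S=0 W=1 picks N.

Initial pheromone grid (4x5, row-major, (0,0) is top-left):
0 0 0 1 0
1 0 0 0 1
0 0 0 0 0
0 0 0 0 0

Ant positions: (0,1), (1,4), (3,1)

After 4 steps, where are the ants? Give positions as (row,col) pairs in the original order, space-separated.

Step 1: ant0:(0,1)->E->(0,2) | ant1:(1,4)->N->(0,4) | ant2:(3,1)->N->(2,1)
  grid max=1 at (0,2)
Step 2: ant0:(0,2)->E->(0,3) | ant1:(0,4)->S->(1,4) | ant2:(2,1)->N->(1,1)
  grid max=1 at (0,3)
Step 3: ant0:(0,3)->E->(0,4) | ant1:(1,4)->N->(0,4) | ant2:(1,1)->N->(0,1)
  grid max=3 at (0,4)
Step 4: ant0:(0,4)->S->(1,4) | ant1:(0,4)->S->(1,4) | ant2:(0,1)->E->(0,2)
  grid max=3 at (1,4)

(1,4) (1,4) (0,2)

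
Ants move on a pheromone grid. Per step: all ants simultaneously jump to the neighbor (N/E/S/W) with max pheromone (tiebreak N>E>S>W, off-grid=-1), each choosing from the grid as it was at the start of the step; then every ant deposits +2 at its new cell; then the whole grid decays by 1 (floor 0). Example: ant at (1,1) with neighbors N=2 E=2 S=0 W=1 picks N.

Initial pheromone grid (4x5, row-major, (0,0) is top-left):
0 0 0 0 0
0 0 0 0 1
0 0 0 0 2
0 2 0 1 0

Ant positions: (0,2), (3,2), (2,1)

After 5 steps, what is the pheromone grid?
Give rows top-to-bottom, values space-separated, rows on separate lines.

After step 1: ants at (0,3),(3,1),(3,1)
  0 0 0 1 0
  0 0 0 0 0
  0 0 0 0 1
  0 5 0 0 0
After step 2: ants at (0,4),(2,1),(2,1)
  0 0 0 0 1
  0 0 0 0 0
  0 3 0 0 0
  0 4 0 0 0
After step 3: ants at (1,4),(3,1),(3,1)
  0 0 0 0 0
  0 0 0 0 1
  0 2 0 0 0
  0 7 0 0 0
After step 4: ants at (0,4),(2,1),(2,1)
  0 0 0 0 1
  0 0 0 0 0
  0 5 0 0 0
  0 6 0 0 0
After step 5: ants at (1,4),(3,1),(3,1)
  0 0 0 0 0
  0 0 0 0 1
  0 4 0 0 0
  0 9 0 0 0

0 0 0 0 0
0 0 0 0 1
0 4 0 0 0
0 9 0 0 0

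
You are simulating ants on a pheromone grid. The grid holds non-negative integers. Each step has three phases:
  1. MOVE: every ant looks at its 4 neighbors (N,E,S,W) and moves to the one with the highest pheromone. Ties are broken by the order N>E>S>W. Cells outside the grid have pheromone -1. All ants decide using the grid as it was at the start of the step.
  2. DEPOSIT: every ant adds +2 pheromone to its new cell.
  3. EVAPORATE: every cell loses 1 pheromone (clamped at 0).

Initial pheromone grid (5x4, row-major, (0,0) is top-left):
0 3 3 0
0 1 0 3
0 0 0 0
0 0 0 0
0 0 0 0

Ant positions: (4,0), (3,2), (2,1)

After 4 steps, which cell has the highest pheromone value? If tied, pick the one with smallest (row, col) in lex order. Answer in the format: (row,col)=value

Answer: (0,1)=5

Derivation:
Step 1: ant0:(4,0)->N->(3,0) | ant1:(3,2)->N->(2,2) | ant2:(2,1)->N->(1,1)
  grid max=2 at (0,1)
Step 2: ant0:(3,0)->N->(2,0) | ant1:(2,2)->N->(1,2) | ant2:(1,1)->N->(0,1)
  grid max=3 at (0,1)
Step 3: ant0:(2,0)->N->(1,0) | ant1:(1,2)->N->(0,2) | ant2:(0,1)->E->(0,2)
  grid max=4 at (0,2)
Step 4: ant0:(1,0)->N->(0,0) | ant1:(0,2)->W->(0,1) | ant2:(0,2)->W->(0,1)
  grid max=5 at (0,1)
Final grid:
  1 5 3 0
  0 0 0 0
  0 0 0 0
  0 0 0 0
  0 0 0 0
Max pheromone 5 at (0,1)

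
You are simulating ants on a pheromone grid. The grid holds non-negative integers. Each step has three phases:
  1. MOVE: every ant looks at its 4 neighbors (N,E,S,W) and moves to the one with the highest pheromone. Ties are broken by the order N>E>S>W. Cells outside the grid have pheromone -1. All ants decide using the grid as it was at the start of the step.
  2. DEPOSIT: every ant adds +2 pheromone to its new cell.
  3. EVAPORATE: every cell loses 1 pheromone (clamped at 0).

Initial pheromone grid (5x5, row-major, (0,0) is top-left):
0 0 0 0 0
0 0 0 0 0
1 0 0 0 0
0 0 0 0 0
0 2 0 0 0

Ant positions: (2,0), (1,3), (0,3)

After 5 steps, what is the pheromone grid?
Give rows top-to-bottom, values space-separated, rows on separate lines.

After step 1: ants at (1,0),(0,3),(0,4)
  0 0 0 1 1
  1 0 0 0 0
  0 0 0 0 0
  0 0 0 0 0
  0 1 0 0 0
After step 2: ants at (0,0),(0,4),(0,3)
  1 0 0 2 2
  0 0 0 0 0
  0 0 0 0 0
  0 0 0 0 0
  0 0 0 0 0
After step 3: ants at (0,1),(0,3),(0,4)
  0 1 0 3 3
  0 0 0 0 0
  0 0 0 0 0
  0 0 0 0 0
  0 0 0 0 0
After step 4: ants at (0,2),(0,4),(0,3)
  0 0 1 4 4
  0 0 0 0 0
  0 0 0 0 0
  0 0 0 0 0
  0 0 0 0 0
After step 5: ants at (0,3),(0,3),(0,4)
  0 0 0 7 5
  0 0 0 0 0
  0 0 0 0 0
  0 0 0 0 0
  0 0 0 0 0

0 0 0 7 5
0 0 0 0 0
0 0 0 0 0
0 0 0 0 0
0 0 0 0 0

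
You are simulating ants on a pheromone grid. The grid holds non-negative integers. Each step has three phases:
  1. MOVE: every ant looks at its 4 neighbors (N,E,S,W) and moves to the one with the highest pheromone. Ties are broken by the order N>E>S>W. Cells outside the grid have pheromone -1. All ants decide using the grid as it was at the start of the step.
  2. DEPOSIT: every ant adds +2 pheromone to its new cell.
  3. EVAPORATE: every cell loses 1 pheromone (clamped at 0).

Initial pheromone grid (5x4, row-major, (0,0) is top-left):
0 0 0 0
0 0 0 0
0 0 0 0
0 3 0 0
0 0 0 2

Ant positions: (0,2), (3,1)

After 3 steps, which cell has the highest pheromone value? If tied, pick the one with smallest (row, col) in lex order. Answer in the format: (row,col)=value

Step 1: ant0:(0,2)->E->(0,3) | ant1:(3,1)->N->(2,1)
  grid max=2 at (3,1)
Step 2: ant0:(0,3)->S->(1,3) | ant1:(2,1)->S->(3,1)
  grid max=3 at (3,1)
Step 3: ant0:(1,3)->N->(0,3) | ant1:(3,1)->N->(2,1)
  grid max=2 at (3,1)
Final grid:
  0 0 0 1
  0 0 0 0
  0 1 0 0
  0 2 0 0
  0 0 0 0
Max pheromone 2 at (3,1)

Answer: (3,1)=2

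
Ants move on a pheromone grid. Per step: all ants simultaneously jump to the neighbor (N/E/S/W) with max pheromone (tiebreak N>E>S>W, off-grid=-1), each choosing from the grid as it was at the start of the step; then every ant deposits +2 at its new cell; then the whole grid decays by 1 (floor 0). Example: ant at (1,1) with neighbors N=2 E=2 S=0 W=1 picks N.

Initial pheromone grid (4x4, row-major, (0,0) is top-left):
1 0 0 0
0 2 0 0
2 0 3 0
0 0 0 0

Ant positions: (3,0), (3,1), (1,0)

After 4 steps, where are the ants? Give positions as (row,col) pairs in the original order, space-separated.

Step 1: ant0:(3,0)->N->(2,0) | ant1:(3,1)->N->(2,1) | ant2:(1,0)->E->(1,1)
  grid max=3 at (1,1)
Step 2: ant0:(2,0)->E->(2,1) | ant1:(2,1)->N->(1,1) | ant2:(1,1)->S->(2,1)
  grid max=4 at (1,1)
Step 3: ant0:(2,1)->N->(1,1) | ant1:(1,1)->S->(2,1) | ant2:(2,1)->N->(1,1)
  grid max=7 at (1,1)
Step 4: ant0:(1,1)->S->(2,1) | ant1:(2,1)->N->(1,1) | ant2:(1,1)->S->(2,1)
  grid max=8 at (1,1)

(2,1) (1,1) (2,1)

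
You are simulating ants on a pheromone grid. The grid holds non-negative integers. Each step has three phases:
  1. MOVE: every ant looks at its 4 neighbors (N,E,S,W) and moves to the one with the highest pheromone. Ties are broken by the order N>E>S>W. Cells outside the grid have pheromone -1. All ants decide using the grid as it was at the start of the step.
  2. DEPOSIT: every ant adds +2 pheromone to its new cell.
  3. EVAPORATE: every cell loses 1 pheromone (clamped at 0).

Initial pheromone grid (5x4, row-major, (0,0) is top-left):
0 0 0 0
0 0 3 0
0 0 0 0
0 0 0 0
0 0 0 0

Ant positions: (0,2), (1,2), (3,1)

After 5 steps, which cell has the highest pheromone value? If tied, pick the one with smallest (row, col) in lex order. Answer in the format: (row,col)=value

Answer: (1,2)=12

Derivation:
Step 1: ant0:(0,2)->S->(1,2) | ant1:(1,2)->N->(0,2) | ant2:(3,1)->N->(2,1)
  grid max=4 at (1,2)
Step 2: ant0:(1,2)->N->(0,2) | ant1:(0,2)->S->(1,2) | ant2:(2,1)->N->(1,1)
  grid max=5 at (1,2)
Step 3: ant0:(0,2)->S->(1,2) | ant1:(1,2)->N->(0,2) | ant2:(1,1)->E->(1,2)
  grid max=8 at (1,2)
Step 4: ant0:(1,2)->N->(0,2) | ant1:(0,2)->S->(1,2) | ant2:(1,2)->N->(0,2)
  grid max=9 at (1,2)
Step 5: ant0:(0,2)->S->(1,2) | ant1:(1,2)->N->(0,2) | ant2:(0,2)->S->(1,2)
  grid max=12 at (1,2)
Final grid:
  0 0 7 0
  0 0 12 0
  0 0 0 0
  0 0 0 0
  0 0 0 0
Max pheromone 12 at (1,2)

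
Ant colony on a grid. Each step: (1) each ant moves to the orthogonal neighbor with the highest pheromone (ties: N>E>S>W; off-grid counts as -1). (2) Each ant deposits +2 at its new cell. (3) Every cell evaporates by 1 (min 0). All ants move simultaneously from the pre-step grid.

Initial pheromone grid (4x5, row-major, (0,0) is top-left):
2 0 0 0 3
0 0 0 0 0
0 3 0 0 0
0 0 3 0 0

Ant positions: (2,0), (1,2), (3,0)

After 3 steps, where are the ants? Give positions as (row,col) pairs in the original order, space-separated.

Step 1: ant0:(2,0)->E->(2,1) | ant1:(1,2)->N->(0,2) | ant2:(3,0)->N->(2,0)
  grid max=4 at (2,1)
Step 2: ant0:(2,1)->W->(2,0) | ant1:(0,2)->E->(0,3) | ant2:(2,0)->E->(2,1)
  grid max=5 at (2,1)
Step 3: ant0:(2,0)->E->(2,1) | ant1:(0,3)->E->(0,4) | ant2:(2,1)->W->(2,0)
  grid max=6 at (2,1)

(2,1) (0,4) (2,0)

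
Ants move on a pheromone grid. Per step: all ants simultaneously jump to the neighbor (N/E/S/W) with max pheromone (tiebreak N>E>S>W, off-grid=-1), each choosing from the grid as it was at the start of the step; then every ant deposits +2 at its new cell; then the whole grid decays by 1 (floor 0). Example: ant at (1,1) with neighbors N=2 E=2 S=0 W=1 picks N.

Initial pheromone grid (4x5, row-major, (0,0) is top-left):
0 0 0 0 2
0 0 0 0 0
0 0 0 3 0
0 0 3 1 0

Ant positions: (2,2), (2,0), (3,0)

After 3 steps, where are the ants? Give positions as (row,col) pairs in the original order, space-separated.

Step 1: ant0:(2,2)->E->(2,3) | ant1:(2,0)->N->(1,0) | ant2:(3,0)->N->(2,0)
  grid max=4 at (2,3)
Step 2: ant0:(2,3)->N->(1,3) | ant1:(1,0)->S->(2,0) | ant2:(2,0)->N->(1,0)
  grid max=3 at (2,3)
Step 3: ant0:(1,3)->S->(2,3) | ant1:(2,0)->N->(1,0) | ant2:(1,0)->S->(2,0)
  grid max=4 at (2,3)

(2,3) (1,0) (2,0)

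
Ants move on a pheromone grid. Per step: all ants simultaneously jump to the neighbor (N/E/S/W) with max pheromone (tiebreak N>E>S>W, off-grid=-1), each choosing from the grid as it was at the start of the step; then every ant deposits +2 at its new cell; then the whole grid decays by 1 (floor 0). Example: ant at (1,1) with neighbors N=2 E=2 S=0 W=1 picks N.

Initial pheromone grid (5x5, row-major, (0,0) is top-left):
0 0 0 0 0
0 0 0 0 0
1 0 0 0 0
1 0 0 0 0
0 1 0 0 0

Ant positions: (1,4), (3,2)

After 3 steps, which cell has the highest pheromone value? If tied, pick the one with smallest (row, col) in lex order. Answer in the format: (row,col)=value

Step 1: ant0:(1,4)->N->(0,4) | ant1:(3,2)->N->(2,2)
  grid max=1 at (0,4)
Step 2: ant0:(0,4)->S->(1,4) | ant1:(2,2)->N->(1,2)
  grid max=1 at (1,2)
Step 3: ant0:(1,4)->N->(0,4) | ant1:(1,2)->N->(0,2)
  grid max=1 at (0,2)
Final grid:
  0 0 1 0 1
  0 0 0 0 0
  0 0 0 0 0
  0 0 0 0 0
  0 0 0 0 0
Max pheromone 1 at (0,2)

Answer: (0,2)=1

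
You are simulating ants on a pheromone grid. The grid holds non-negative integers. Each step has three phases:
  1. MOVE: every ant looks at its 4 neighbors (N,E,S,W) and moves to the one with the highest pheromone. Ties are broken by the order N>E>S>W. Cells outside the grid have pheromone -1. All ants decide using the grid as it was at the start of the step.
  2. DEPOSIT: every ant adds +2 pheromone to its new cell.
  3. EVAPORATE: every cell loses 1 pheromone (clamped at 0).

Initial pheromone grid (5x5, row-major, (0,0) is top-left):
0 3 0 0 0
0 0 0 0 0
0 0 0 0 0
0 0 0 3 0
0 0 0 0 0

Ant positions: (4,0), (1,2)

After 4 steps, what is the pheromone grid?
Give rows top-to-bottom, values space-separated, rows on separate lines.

After step 1: ants at (3,0),(0,2)
  0 2 1 0 0
  0 0 0 0 0
  0 0 0 0 0
  1 0 0 2 0
  0 0 0 0 0
After step 2: ants at (2,0),(0,1)
  0 3 0 0 0
  0 0 0 0 0
  1 0 0 0 0
  0 0 0 1 0
  0 0 0 0 0
After step 3: ants at (1,0),(0,2)
  0 2 1 0 0
  1 0 0 0 0
  0 0 0 0 0
  0 0 0 0 0
  0 0 0 0 0
After step 4: ants at (0,0),(0,1)
  1 3 0 0 0
  0 0 0 0 0
  0 0 0 0 0
  0 0 0 0 0
  0 0 0 0 0

1 3 0 0 0
0 0 0 0 0
0 0 0 0 0
0 0 0 0 0
0 0 0 0 0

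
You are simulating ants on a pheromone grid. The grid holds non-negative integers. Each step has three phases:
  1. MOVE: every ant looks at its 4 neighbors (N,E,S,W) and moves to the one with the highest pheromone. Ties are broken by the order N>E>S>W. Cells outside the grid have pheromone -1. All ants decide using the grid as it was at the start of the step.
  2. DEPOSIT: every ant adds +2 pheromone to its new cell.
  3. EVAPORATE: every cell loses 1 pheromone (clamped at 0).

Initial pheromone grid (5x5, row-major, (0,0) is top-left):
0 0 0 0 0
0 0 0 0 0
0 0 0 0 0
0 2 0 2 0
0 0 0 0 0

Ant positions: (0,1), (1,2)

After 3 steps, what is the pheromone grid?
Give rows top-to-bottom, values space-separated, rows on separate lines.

After step 1: ants at (0,2),(0,2)
  0 0 3 0 0
  0 0 0 0 0
  0 0 0 0 0
  0 1 0 1 0
  0 0 0 0 0
After step 2: ants at (0,3),(0,3)
  0 0 2 3 0
  0 0 0 0 0
  0 0 0 0 0
  0 0 0 0 0
  0 0 0 0 0
After step 3: ants at (0,2),(0,2)
  0 0 5 2 0
  0 0 0 0 0
  0 0 0 0 0
  0 0 0 0 0
  0 0 0 0 0

0 0 5 2 0
0 0 0 0 0
0 0 0 0 0
0 0 0 0 0
0 0 0 0 0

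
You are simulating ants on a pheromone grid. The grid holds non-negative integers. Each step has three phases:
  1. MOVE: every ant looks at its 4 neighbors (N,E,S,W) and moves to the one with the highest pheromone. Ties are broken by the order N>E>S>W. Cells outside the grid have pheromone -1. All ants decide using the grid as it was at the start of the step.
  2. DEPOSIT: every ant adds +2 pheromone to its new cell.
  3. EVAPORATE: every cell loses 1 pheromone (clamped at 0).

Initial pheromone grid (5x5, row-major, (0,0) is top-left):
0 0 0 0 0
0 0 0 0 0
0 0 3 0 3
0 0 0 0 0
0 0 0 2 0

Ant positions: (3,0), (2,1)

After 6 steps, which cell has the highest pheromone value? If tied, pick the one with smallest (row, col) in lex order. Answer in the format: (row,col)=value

Answer: (2,2)=3

Derivation:
Step 1: ant0:(3,0)->N->(2,0) | ant1:(2,1)->E->(2,2)
  grid max=4 at (2,2)
Step 2: ant0:(2,0)->N->(1,0) | ant1:(2,2)->N->(1,2)
  grid max=3 at (2,2)
Step 3: ant0:(1,0)->N->(0,0) | ant1:(1,2)->S->(2,2)
  grid max=4 at (2,2)
Step 4: ant0:(0,0)->E->(0,1) | ant1:(2,2)->N->(1,2)
  grid max=3 at (2,2)
Step 5: ant0:(0,1)->E->(0,2) | ant1:(1,2)->S->(2,2)
  grid max=4 at (2,2)
Step 6: ant0:(0,2)->E->(0,3) | ant1:(2,2)->N->(1,2)
  grid max=3 at (2,2)
Final grid:
  0 0 0 1 0
  0 0 1 0 0
  0 0 3 0 0
  0 0 0 0 0
  0 0 0 0 0
Max pheromone 3 at (2,2)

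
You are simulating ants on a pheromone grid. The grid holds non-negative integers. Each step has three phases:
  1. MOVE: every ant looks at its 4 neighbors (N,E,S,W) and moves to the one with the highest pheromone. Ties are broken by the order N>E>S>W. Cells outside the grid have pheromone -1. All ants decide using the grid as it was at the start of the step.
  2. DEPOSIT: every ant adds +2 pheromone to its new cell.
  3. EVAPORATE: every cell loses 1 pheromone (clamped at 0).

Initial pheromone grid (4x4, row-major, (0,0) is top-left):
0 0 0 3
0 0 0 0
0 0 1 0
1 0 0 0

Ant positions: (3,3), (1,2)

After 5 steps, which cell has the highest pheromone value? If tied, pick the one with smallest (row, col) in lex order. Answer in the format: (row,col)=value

Step 1: ant0:(3,3)->N->(2,3) | ant1:(1,2)->S->(2,2)
  grid max=2 at (0,3)
Step 2: ant0:(2,3)->W->(2,2) | ant1:(2,2)->E->(2,3)
  grid max=3 at (2,2)
Step 3: ant0:(2,2)->E->(2,3) | ant1:(2,3)->W->(2,2)
  grid max=4 at (2,2)
Step 4: ant0:(2,3)->W->(2,2) | ant1:(2,2)->E->(2,3)
  grid max=5 at (2,2)
Step 5: ant0:(2,2)->E->(2,3) | ant1:(2,3)->W->(2,2)
  grid max=6 at (2,2)
Final grid:
  0 0 0 0
  0 0 0 0
  0 0 6 5
  0 0 0 0
Max pheromone 6 at (2,2)

Answer: (2,2)=6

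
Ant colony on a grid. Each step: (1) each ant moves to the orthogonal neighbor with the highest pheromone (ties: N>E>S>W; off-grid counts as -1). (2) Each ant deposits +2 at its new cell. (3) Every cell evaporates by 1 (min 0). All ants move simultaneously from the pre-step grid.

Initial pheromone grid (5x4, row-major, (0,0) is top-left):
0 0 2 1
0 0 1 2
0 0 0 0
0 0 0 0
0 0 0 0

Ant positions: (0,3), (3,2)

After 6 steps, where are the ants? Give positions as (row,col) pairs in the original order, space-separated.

Step 1: ant0:(0,3)->S->(1,3) | ant1:(3,2)->N->(2,2)
  grid max=3 at (1,3)
Step 2: ant0:(1,3)->N->(0,3) | ant1:(2,2)->N->(1,2)
  grid max=2 at (1,3)
Step 3: ant0:(0,3)->S->(1,3) | ant1:(1,2)->E->(1,3)
  grid max=5 at (1,3)
Step 4: ant0:(1,3)->N->(0,3) | ant1:(1,3)->N->(0,3)
  grid max=4 at (1,3)
Step 5: ant0:(0,3)->S->(1,3) | ant1:(0,3)->S->(1,3)
  grid max=7 at (1,3)
Step 6: ant0:(1,3)->N->(0,3) | ant1:(1,3)->N->(0,3)
  grid max=6 at (1,3)

(0,3) (0,3)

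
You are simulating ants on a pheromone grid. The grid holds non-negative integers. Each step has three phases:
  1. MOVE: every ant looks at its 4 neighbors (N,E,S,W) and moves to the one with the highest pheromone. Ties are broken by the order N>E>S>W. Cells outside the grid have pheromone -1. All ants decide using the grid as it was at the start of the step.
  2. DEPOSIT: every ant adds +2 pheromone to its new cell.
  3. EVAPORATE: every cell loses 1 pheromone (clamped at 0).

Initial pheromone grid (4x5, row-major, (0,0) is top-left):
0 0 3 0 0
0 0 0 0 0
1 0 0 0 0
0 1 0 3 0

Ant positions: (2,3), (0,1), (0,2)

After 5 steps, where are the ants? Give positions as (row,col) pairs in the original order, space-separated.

Step 1: ant0:(2,3)->S->(3,3) | ant1:(0,1)->E->(0,2) | ant2:(0,2)->E->(0,3)
  grid max=4 at (0,2)
Step 2: ant0:(3,3)->N->(2,3) | ant1:(0,2)->E->(0,3) | ant2:(0,3)->W->(0,2)
  grid max=5 at (0,2)
Step 3: ant0:(2,3)->S->(3,3) | ant1:(0,3)->W->(0,2) | ant2:(0,2)->E->(0,3)
  grid max=6 at (0,2)
Step 4: ant0:(3,3)->N->(2,3) | ant1:(0,2)->E->(0,3) | ant2:(0,3)->W->(0,2)
  grid max=7 at (0,2)
Step 5: ant0:(2,3)->S->(3,3) | ant1:(0,3)->W->(0,2) | ant2:(0,2)->E->(0,3)
  grid max=8 at (0,2)

(3,3) (0,2) (0,3)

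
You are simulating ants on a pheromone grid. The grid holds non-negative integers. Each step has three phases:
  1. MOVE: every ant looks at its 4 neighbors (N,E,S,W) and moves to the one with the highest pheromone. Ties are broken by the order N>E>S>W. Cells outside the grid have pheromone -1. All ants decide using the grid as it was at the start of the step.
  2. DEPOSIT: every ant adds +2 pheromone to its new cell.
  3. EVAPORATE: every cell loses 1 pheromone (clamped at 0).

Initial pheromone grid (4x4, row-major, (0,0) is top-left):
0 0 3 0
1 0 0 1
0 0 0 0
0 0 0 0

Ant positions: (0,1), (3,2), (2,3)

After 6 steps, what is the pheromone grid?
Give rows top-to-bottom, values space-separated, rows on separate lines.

After step 1: ants at (0,2),(2,2),(1,3)
  0 0 4 0
  0 0 0 2
  0 0 1 0
  0 0 0 0
After step 2: ants at (0,3),(1,2),(0,3)
  0 0 3 3
  0 0 1 1
  0 0 0 0
  0 0 0 0
After step 3: ants at (0,2),(0,2),(0,2)
  0 0 8 2
  0 0 0 0
  0 0 0 0
  0 0 0 0
After step 4: ants at (0,3),(0,3),(0,3)
  0 0 7 7
  0 0 0 0
  0 0 0 0
  0 0 0 0
After step 5: ants at (0,2),(0,2),(0,2)
  0 0 12 6
  0 0 0 0
  0 0 0 0
  0 0 0 0
After step 6: ants at (0,3),(0,3),(0,3)
  0 0 11 11
  0 0 0 0
  0 0 0 0
  0 0 0 0

0 0 11 11
0 0 0 0
0 0 0 0
0 0 0 0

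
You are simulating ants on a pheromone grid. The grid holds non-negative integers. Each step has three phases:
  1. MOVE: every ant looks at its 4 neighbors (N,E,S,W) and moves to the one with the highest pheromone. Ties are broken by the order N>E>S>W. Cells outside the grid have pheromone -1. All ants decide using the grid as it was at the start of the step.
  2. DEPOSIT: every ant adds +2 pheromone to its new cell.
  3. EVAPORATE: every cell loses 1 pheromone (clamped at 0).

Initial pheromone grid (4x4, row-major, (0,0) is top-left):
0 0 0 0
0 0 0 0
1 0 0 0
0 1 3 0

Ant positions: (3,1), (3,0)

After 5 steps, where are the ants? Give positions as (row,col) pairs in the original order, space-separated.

Step 1: ant0:(3,1)->E->(3,2) | ant1:(3,0)->N->(2,0)
  grid max=4 at (3,2)
Step 2: ant0:(3,2)->N->(2,2) | ant1:(2,0)->N->(1,0)
  grid max=3 at (3,2)
Step 3: ant0:(2,2)->S->(3,2) | ant1:(1,0)->S->(2,0)
  grid max=4 at (3,2)
Step 4: ant0:(3,2)->N->(2,2) | ant1:(2,0)->N->(1,0)
  grid max=3 at (3,2)
Step 5: ant0:(2,2)->S->(3,2) | ant1:(1,0)->S->(2,0)
  grid max=4 at (3,2)

(3,2) (2,0)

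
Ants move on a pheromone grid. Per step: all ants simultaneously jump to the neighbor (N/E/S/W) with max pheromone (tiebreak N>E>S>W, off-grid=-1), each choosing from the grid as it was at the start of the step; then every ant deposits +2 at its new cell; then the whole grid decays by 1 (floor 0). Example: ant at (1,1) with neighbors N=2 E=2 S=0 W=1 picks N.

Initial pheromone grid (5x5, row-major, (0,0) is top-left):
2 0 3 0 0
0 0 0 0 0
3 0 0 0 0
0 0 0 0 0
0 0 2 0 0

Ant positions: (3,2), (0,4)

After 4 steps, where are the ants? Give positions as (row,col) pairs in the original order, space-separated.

Step 1: ant0:(3,2)->S->(4,2) | ant1:(0,4)->S->(1,4)
  grid max=3 at (4,2)
Step 2: ant0:(4,2)->N->(3,2) | ant1:(1,4)->N->(0,4)
  grid max=2 at (4,2)
Step 3: ant0:(3,2)->S->(4,2) | ant1:(0,4)->S->(1,4)
  grid max=3 at (4,2)
Step 4: ant0:(4,2)->N->(3,2) | ant1:(1,4)->N->(0,4)
  grid max=2 at (4,2)

(3,2) (0,4)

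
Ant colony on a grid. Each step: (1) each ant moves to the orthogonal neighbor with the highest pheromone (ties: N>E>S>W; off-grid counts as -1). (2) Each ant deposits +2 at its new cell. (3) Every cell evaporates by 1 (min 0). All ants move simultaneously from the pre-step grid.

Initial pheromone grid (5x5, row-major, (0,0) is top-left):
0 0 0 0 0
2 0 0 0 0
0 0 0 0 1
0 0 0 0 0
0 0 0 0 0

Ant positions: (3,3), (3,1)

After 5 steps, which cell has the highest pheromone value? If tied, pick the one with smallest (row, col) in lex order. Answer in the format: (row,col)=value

Step 1: ant0:(3,3)->N->(2,3) | ant1:(3,1)->N->(2,1)
  grid max=1 at (1,0)
Step 2: ant0:(2,3)->N->(1,3) | ant1:(2,1)->N->(1,1)
  grid max=1 at (1,1)
Step 3: ant0:(1,3)->N->(0,3) | ant1:(1,1)->N->(0,1)
  grid max=1 at (0,1)
Step 4: ant0:(0,3)->E->(0,4) | ant1:(0,1)->E->(0,2)
  grid max=1 at (0,2)
Step 5: ant0:(0,4)->S->(1,4) | ant1:(0,2)->E->(0,3)
  grid max=1 at (0,3)
Final grid:
  0 0 0 1 0
  0 0 0 0 1
  0 0 0 0 0
  0 0 0 0 0
  0 0 0 0 0
Max pheromone 1 at (0,3)

Answer: (0,3)=1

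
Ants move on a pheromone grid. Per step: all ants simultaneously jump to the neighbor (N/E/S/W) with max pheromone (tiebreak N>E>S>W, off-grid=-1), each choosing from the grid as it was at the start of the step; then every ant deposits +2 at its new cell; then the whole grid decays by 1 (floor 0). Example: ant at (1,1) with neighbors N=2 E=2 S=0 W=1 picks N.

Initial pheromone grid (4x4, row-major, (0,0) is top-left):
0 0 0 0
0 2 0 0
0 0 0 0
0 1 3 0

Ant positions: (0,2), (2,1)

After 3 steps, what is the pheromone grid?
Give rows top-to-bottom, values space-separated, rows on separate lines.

After step 1: ants at (0,3),(1,1)
  0 0 0 1
  0 3 0 0
  0 0 0 0
  0 0 2 0
After step 2: ants at (1,3),(0,1)
  0 1 0 0
  0 2 0 1
  0 0 0 0
  0 0 1 0
After step 3: ants at (0,3),(1,1)
  0 0 0 1
  0 3 0 0
  0 0 0 0
  0 0 0 0

0 0 0 1
0 3 0 0
0 0 0 0
0 0 0 0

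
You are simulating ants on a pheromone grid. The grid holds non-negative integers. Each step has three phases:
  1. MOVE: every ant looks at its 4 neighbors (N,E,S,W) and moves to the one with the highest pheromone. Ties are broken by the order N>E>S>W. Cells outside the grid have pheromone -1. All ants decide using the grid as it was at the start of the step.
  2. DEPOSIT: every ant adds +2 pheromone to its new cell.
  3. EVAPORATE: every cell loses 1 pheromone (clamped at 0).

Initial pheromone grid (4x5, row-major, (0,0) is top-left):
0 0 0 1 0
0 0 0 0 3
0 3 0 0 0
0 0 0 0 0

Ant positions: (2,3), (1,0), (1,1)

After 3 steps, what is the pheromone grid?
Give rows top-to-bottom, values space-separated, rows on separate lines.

After step 1: ants at (1,3),(0,0),(2,1)
  1 0 0 0 0
  0 0 0 1 2
  0 4 0 0 0
  0 0 0 0 0
After step 2: ants at (1,4),(0,1),(1,1)
  0 1 0 0 0
  0 1 0 0 3
  0 3 0 0 0
  0 0 0 0 0
After step 3: ants at (0,4),(1,1),(2,1)
  0 0 0 0 1
  0 2 0 0 2
  0 4 0 0 0
  0 0 0 0 0

0 0 0 0 1
0 2 0 0 2
0 4 0 0 0
0 0 0 0 0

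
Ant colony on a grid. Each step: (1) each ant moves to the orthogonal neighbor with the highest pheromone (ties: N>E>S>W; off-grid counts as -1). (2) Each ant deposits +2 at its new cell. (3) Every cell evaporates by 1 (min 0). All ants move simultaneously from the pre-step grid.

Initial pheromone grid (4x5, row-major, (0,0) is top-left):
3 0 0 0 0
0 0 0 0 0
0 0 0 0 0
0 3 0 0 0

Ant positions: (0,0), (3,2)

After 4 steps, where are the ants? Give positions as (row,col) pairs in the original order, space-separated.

Step 1: ant0:(0,0)->E->(0,1) | ant1:(3,2)->W->(3,1)
  grid max=4 at (3,1)
Step 2: ant0:(0,1)->W->(0,0) | ant1:(3,1)->N->(2,1)
  grid max=3 at (0,0)
Step 3: ant0:(0,0)->E->(0,1) | ant1:(2,1)->S->(3,1)
  grid max=4 at (3,1)
Step 4: ant0:(0,1)->W->(0,0) | ant1:(3,1)->N->(2,1)
  grid max=3 at (0,0)

(0,0) (2,1)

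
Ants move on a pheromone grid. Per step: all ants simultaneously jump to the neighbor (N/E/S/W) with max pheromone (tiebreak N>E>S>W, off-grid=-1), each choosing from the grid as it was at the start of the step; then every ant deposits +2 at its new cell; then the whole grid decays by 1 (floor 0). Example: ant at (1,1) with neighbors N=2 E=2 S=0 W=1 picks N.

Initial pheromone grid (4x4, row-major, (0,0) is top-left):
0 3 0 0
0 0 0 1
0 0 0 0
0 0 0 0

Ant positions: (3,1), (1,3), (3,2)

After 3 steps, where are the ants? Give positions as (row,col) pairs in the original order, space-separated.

Step 1: ant0:(3,1)->N->(2,1) | ant1:(1,3)->N->(0,3) | ant2:(3,2)->N->(2,2)
  grid max=2 at (0,1)
Step 2: ant0:(2,1)->E->(2,2) | ant1:(0,3)->S->(1,3) | ant2:(2,2)->W->(2,1)
  grid max=2 at (2,1)
Step 3: ant0:(2,2)->W->(2,1) | ant1:(1,3)->N->(0,3) | ant2:(2,1)->E->(2,2)
  grid max=3 at (2,1)

(2,1) (0,3) (2,2)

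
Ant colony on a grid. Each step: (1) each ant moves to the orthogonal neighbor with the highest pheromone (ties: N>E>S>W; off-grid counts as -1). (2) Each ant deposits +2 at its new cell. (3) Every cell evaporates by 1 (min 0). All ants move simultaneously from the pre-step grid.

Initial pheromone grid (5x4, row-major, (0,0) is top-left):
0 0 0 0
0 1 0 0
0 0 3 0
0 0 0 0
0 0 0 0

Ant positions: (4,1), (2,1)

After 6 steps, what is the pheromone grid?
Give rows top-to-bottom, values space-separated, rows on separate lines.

After step 1: ants at (3,1),(2,2)
  0 0 0 0
  0 0 0 0
  0 0 4 0
  0 1 0 0
  0 0 0 0
After step 2: ants at (2,1),(1,2)
  0 0 0 0
  0 0 1 0
  0 1 3 0
  0 0 0 0
  0 0 0 0
After step 3: ants at (2,2),(2,2)
  0 0 0 0
  0 0 0 0
  0 0 6 0
  0 0 0 0
  0 0 0 0
After step 4: ants at (1,2),(1,2)
  0 0 0 0
  0 0 3 0
  0 0 5 0
  0 0 0 0
  0 0 0 0
After step 5: ants at (2,2),(2,2)
  0 0 0 0
  0 0 2 0
  0 0 8 0
  0 0 0 0
  0 0 0 0
After step 6: ants at (1,2),(1,2)
  0 0 0 0
  0 0 5 0
  0 0 7 0
  0 0 0 0
  0 0 0 0

0 0 0 0
0 0 5 0
0 0 7 0
0 0 0 0
0 0 0 0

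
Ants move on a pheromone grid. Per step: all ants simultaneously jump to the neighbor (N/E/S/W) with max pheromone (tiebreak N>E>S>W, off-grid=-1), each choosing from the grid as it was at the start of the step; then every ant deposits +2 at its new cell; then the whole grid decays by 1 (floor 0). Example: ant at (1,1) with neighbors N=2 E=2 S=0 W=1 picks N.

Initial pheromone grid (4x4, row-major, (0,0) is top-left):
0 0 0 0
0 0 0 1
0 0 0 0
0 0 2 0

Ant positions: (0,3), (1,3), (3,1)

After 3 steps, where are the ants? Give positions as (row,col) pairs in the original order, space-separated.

Step 1: ant0:(0,3)->S->(1,3) | ant1:(1,3)->N->(0,3) | ant2:(3,1)->E->(3,2)
  grid max=3 at (3,2)
Step 2: ant0:(1,3)->N->(0,3) | ant1:(0,3)->S->(1,3) | ant2:(3,2)->N->(2,2)
  grid max=3 at (1,3)
Step 3: ant0:(0,3)->S->(1,3) | ant1:(1,3)->N->(0,3) | ant2:(2,2)->S->(3,2)
  grid max=4 at (1,3)

(1,3) (0,3) (3,2)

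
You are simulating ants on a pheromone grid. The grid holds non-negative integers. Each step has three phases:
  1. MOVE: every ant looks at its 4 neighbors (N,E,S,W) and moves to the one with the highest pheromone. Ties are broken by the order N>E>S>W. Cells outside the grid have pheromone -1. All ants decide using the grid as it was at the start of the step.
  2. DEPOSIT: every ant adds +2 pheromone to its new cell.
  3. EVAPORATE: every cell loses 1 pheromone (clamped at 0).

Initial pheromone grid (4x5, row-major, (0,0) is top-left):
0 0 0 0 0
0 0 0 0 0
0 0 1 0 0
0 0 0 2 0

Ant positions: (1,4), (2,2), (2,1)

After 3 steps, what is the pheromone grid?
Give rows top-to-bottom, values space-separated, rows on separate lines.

After step 1: ants at (0,4),(1,2),(2,2)
  0 0 0 0 1
  0 0 1 0 0
  0 0 2 0 0
  0 0 0 1 0
After step 2: ants at (1,4),(2,2),(1,2)
  0 0 0 0 0
  0 0 2 0 1
  0 0 3 0 0
  0 0 0 0 0
After step 3: ants at (0,4),(1,2),(2,2)
  0 0 0 0 1
  0 0 3 0 0
  0 0 4 0 0
  0 0 0 0 0

0 0 0 0 1
0 0 3 0 0
0 0 4 0 0
0 0 0 0 0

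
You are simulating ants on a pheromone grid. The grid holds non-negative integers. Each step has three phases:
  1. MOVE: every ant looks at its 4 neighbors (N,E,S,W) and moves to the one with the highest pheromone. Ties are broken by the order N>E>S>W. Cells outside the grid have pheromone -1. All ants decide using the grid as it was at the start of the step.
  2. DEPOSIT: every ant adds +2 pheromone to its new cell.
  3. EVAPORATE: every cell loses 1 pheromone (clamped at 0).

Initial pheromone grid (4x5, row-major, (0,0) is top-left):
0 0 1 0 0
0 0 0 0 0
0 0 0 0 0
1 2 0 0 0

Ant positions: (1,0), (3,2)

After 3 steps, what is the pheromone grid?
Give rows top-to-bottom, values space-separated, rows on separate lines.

After step 1: ants at (0,0),(3,1)
  1 0 0 0 0
  0 0 0 0 0
  0 0 0 0 0
  0 3 0 0 0
After step 2: ants at (0,1),(2,1)
  0 1 0 0 0
  0 0 0 0 0
  0 1 0 0 0
  0 2 0 0 0
After step 3: ants at (0,2),(3,1)
  0 0 1 0 0
  0 0 0 0 0
  0 0 0 0 0
  0 3 0 0 0

0 0 1 0 0
0 0 0 0 0
0 0 0 0 0
0 3 0 0 0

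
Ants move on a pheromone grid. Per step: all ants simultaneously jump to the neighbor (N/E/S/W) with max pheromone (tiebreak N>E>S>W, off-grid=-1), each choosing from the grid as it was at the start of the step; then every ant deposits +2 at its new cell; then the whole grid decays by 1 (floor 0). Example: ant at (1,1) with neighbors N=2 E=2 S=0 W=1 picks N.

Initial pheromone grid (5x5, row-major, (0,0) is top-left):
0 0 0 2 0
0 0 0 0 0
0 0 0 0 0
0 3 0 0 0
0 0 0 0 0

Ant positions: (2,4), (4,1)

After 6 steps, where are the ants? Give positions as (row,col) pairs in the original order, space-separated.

Step 1: ant0:(2,4)->N->(1,4) | ant1:(4,1)->N->(3,1)
  grid max=4 at (3,1)
Step 2: ant0:(1,4)->N->(0,4) | ant1:(3,1)->N->(2,1)
  grid max=3 at (3,1)
Step 3: ant0:(0,4)->S->(1,4) | ant1:(2,1)->S->(3,1)
  grid max=4 at (3,1)
Step 4: ant0:(1,4)->N->(0,4) | ant1:(3,1)->N->(2,1)
  grid max=3 at (3,1)
Step 5: ant0:(0,4)->S->(1,4) | ant1:(2,1)->S->(3,1)
  grid max=4 at (3,1)
Step 6: ant0:(1,4)->N->(0,4) | ant1:(3,1)->N->(2,1)
  grid max=3 at (3,1)

(0,4) (2,1)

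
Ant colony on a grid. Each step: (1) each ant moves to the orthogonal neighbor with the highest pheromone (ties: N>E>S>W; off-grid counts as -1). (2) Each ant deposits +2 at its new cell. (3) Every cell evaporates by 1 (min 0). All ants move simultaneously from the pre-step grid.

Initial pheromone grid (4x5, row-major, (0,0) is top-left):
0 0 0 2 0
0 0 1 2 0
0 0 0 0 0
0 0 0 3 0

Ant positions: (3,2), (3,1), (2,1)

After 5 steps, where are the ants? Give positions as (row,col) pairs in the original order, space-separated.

Step 1: ant0:(3,2)->E->(3,3) | ant1:(3,1)->N->(2,1) | ant2:(2,1)->N->(1,1)
  grid max=4 at (3,3)
Step 2: ant0:(3,3)->N->(2,3) | ant1:(2,1)->N->(1,1) | ant2:(1,1)->S->(2,1)
  grid max=3 at (3,3)
Step 3: ant0:(2,3)->S->(3,3) | ant1:(1,1)->S->(2,1) | ant2:(2,1)->N->(1,1)
  grid max=4 at (3,3)
Step 4: ant0:(3,3)->N->(2,3) | ant1:(2,1)->N->(1,1) | ant2:(1,1)->S->(2,1)
  grid max=4 at (1,1)
Step 5: ant0:(2,3)->S->(3,3) | ant1:(1,1)->S->(2,1) | ant2:(2,1)->N->(1,1)
  grid max=5 at (1,1)

(3,3) (2,1) (1,1)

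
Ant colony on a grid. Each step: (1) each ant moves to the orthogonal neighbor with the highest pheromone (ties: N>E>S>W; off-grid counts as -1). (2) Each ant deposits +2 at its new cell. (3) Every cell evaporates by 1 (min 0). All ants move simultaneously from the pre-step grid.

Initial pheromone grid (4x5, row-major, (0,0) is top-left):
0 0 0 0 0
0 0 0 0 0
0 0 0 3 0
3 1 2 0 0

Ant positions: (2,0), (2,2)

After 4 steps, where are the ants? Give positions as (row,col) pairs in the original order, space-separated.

Step 1: ant0:(2,0)->S->(3,0) | ant1:(2,2)->E->(2,3)
  grid max=4 at (2,3)
Step 2: ant0:(3,0)->N->(2,0) | ant1:(2,3)->N->(1,3)
  grid max=3 at (2,3)
Step 3: ant0:(2,0)->S->(3,0) | ant1:(1,3)->S->(2,3)
  grid max=4 at (2,3)
Step 4: ant0:(3,0)->N->(2,0) | ant1:(2,3)->N->(1,3)
  grid max=3 at (2,3)

(2,0) (1,3)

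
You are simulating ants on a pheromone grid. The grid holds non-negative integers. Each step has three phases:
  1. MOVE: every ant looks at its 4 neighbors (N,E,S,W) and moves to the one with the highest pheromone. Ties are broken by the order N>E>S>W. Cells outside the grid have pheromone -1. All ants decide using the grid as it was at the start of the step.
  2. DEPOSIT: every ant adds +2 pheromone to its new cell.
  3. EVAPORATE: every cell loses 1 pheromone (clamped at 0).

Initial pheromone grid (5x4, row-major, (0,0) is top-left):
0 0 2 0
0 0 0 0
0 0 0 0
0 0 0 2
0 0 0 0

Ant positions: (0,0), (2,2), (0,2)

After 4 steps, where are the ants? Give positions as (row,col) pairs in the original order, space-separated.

Step 1: ant0:(0,0)->E->(0,1) | ant1:(2,2)->N->(1,2) | ant2:(0,2)->E->(0,3)
  grid max=1 at (0,1)
Step 2: ant0:(0,1)->E->(0,2) | ant1:(1,2)->N->(0,2) | ant2:(0,3)->W->(0,2)
  grid max=6 at (0,2)
Step 3: ant0:(0,2)->E->(0,3) | ant1:(0,2)->E->(0,3) | ant2:(0,2)->E->(0,3)
  grid max=5 at (0,2)
Step 4: ant0:(0,3)->W->(0,2) | ant1:(0,3)->W->(0,2) | ant2:(0,3)->W->(0,2)
  grid max=10 at (0,2)

(0,2) (0,2) (0,2)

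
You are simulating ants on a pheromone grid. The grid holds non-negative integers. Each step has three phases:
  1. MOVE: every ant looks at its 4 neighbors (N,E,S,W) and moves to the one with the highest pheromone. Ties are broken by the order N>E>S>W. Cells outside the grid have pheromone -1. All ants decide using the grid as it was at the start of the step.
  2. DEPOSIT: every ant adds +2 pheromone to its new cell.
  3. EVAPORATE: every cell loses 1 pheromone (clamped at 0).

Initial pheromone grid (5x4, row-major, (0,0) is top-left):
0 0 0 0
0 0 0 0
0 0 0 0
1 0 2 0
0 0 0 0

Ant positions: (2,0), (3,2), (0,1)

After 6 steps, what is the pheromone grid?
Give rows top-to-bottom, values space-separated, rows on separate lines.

After step 1: ants at (3,0),(2,2),(0,2)
  0 0 1 0
  0 0 0 0
  0 0 1 0
  2 0 1 0
  0 0 0 0
After step 2: ants at (2,0),(3,2),(0,3)
  0 0 0 1
  0 0 0 0
  1 0 0 0
  1 0 2 0
  0 0 0 0
After step 3: ants at (3,0),(2,2),(1,3)
  0 0 0 0
  0 0 0 1
  0 0 1 0
  2 0 1 0
  0 0 0 0
After step 4: ants at (2,0),(3,2),(0,3)
  0 0 0 1
  0 0 0 0
  1 0 0 0
  1 0 2 0
  0 0 0 0
After step 5: ants at (3,0),(2,2),(1,3)
  0 0 0 0
  0 0 0 1
  0 0 1 0
  2 0 1 0
  0 0 0 0
After step 6: ants at (2,0),(3,2),(0,3)
  0 0 0 1
  0 0 0 0
  1 0 0 0
  1 0 2 0
  0 0 0 0

0 0 0 1
0 0 0 0
1 0 0 0
1 0 2 0
0 0 0 0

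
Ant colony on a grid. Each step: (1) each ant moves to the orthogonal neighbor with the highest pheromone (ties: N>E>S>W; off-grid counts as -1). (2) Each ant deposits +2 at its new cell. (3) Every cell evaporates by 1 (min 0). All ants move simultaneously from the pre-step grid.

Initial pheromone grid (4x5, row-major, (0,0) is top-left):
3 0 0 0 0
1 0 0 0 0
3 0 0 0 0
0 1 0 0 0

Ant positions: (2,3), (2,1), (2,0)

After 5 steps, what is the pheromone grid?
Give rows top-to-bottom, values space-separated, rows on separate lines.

After step 1: ants at (1,3),(2,0),(1,0)
  2 0 0 0 0
  2 0 0 1 0
  4 0 0 0 0
  0 0 0 0 0
After step 2: ants at (0,3),(1,0),(2,0)
  1 0 0 1 0
  3 0 0 0 0
  5 0 0 0 0
  0 0 0 0 0
After step 3: ants at (0,4),(2,0),(1,0)
  0 0 0 0 1
  4 0 0 0 0
  6 0 0 0 0
  0 0 0 0 0
After step 4: ants at (1,4),(1,0),(2,0)
  0 0 0 0 0
  5 0 0 0 1
  7 0 0 0 0
  0 0 0 0 0
After step 5: ants at (0,4),(2,0),(1,0)
  0 0 0 0 1
  6 0 0 0 0
  8 0 0 0 0
  0 0 0 0 0

0 0 0 0 1
6 0 0 0 0
8 0 0 0 0
0 0 0 0 0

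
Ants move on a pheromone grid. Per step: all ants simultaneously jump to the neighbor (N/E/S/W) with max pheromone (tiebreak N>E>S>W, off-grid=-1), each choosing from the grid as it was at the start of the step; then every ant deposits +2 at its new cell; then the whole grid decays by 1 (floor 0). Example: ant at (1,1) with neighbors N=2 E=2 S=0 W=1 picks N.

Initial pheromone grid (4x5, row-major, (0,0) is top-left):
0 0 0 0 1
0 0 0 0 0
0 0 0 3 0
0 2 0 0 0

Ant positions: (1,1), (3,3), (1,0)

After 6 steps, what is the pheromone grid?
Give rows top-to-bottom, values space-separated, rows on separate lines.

After step 1: ants at (0,1),(2,3),(0,0)
  1 1 0 0 0
  0 0 0 0 0
  0 0 0 4 0
  0 1 0 0 0
After step 2: ants at (0,0),(1,3),(0,1)
  2 2 0 0 0
  0 0 0 1 0
  0 0 0 3 0
  0 0 0 0 0
After step 3: ants at (0,1),(2,3),(0,0)
  3 3 0 0 0
  0 0 0 0 0
  0 0 0 4 0
  0 0 0 0 0
After step 4: ants at (0,0),(1,3),(0,1)
  4 4 0 0 0
  0 0 0 1 0
  0 0 0 3 0
  0 0 0 0 0
After step 5: ants at (0,1),(2,3),(0,0)
  5 5 0 0 0
  0 0 0 0 0
  0 0 0 4 0
  0 0 0 0 0
After step 6: ants at (0,0),(1,3),(0,1)
  6 6 0 0 0
  0 0 0 1 0
  0 0 0 3 0
  0 0 0 0 0

6 6 0 0 0
0 0 0 1 0
0 0 0 3 0
0 0 0 0 0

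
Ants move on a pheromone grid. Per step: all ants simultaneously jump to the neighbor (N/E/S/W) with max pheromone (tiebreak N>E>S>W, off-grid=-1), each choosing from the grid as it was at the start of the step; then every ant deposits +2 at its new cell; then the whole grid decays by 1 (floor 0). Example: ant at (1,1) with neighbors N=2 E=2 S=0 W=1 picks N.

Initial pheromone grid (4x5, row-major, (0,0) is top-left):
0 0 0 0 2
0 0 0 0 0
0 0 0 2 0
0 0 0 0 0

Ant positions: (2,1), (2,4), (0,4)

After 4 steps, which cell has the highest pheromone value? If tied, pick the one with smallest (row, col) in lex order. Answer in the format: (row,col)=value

Step 1: ant0:(2,1)->N->(1,1) | ant1:(2,4)->W->(2,3) | ant2:(0,4)->S->(1,4)
  grid max=3 at (2,3)
Step 2: ant0:(1,1)->N->(0,1) | ant1:(2,3)->N->(1,3) | ant2:(1,4)->N->(0,4)
  grid max=2 at (0,4)
Step 3: ant0:(0,1)->E->(0,2) | ant1:(1,3)->S->(2,3) | ant2:(0,4)->S->(1,4)
  grid max=3 at (2,3)
Step 4: ant0:(0,2)->E->(0,3) | ant1:(2,3)->N->(1,3) | ant2:(1,4)->N->(0,4)
  grid max=2 at (0,4)
Final grid:
  0 0 0 1 2
  0 0 0 1 0
  0 0 0 2 0
  0 0 0 0 0
Max pheromone 2 at (0,4)

Answer: (0,4)=2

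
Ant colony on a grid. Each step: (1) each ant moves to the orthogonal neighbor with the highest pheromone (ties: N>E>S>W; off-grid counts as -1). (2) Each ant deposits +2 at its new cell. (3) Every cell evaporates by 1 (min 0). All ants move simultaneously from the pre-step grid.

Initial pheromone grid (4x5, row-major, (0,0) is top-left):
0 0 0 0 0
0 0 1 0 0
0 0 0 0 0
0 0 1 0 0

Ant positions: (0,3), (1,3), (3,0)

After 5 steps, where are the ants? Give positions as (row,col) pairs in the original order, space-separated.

Step 1: ant0:(0,3)->E->(0,4) | ant1:(1,3)->W->(1,2) | ant2:(3,0)->N->(2,0)
  grid max=2 at (1,2)
Step 2: ant0:(0,4)->S->(1,4) | ant1:(1,2)->N->(0,2) | ant2:(2,0)->N->(1,0)
  grid max=1 at (0,2)
Step 3: ant0:(1,4)->N->(0,4) | ant1:(0,2)->S->(1,2) | ant2:(1,0)->N->(0,0)
  grid max=2 at (1,2)
Step 4: ant0:(0,4)->S->(1,4) | ant1:(1,2)->N->(0,2) | ant2:(0,0)->E->(0,1)
  grid max=1 at (0,1)
Step 5: ant0:(1,4)->N->(0,4) | ant1:(0,2)->S->(1,2) | ant2:(0,1)->E->(0,2)
  grid max=2 at (0,2)

(0,4) (1,2) (0,2)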